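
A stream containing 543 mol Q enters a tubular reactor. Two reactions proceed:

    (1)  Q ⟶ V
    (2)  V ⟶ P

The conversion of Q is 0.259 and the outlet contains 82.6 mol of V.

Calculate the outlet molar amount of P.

Conversion of Q: Q consumed = 1ξ₁ = 0.259 × 543 → ξ₁ = 140.6 mol.
V balance: n_V = 0 + 1ξ₁ − 1ξ₂ = 82.6 → ξ₂ = (1·140.6 − 82.6)/1 = 58.04 mol.
Outlet amounts (n = n₀ + Σ ν·ξ):
  Q: 543 − 1(140.6) = 402.4
  V: 0 + 1(140.6) − 1(58.04) = 82.6
  P: 0 + 1(58.04) = 58.04

58 mol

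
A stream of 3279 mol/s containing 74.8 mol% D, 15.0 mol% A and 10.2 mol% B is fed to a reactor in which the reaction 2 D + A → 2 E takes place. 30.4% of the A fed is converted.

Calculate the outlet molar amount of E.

299 mol/s

A reacted = 0.304 × 491.9 = 149.5 mol/s; ν_A = −1, so ξ = 149.5/1 = 149.5 mol/s.
Outlet amounts (n = n₀ + ν ξ):
  D: 2453 − 2(149.5) = 2154
  A: 491.9 − 1(149.5) = 342.3
  E: 0 + 2(149.5) = 299
  B: 334.5 (inert)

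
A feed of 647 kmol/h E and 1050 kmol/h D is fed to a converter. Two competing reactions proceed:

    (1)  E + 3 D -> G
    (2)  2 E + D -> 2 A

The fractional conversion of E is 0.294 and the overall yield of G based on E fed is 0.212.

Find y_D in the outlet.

0.486

Yield of G: 1ξ₁ / 647 = 0.212 → ξ₁ = 137.2 kmol/h.
Conversion of E: 1ξ₁ + 2ξ₂ = 0.294 × 647 = 190.2 → ξ₂ = 26.53 kmol/h.
Outlet amounts (n = n₀ + Σ ν·ξ):
  E: 647 − 1(137.2) − 2(26.53) = 456.8
  D: 1050 − 3(137.2) − 1(26.53) = 612
  G: 0 + 1(137.2) = 137.2
  A: 0 + 2(26.53) = 53.05
Total out = 1259 kmol/h; y_D = 612 / 1259 = 0.4861.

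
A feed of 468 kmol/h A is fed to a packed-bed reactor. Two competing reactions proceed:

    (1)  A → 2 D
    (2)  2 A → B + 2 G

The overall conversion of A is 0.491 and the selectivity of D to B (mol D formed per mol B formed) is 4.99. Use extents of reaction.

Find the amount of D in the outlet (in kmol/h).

255 kmol/h

Conversion of A: A consumed = 0.491 × 468 = 229.8 kmol/h = 1ξ₁ + 2ξ₂.
Selectivity: 2ξ₁ / (1ξ₂) = 4.99 → ξ₁ = 2.495 ξ₂.
Substitute: (1·2.495 + 2) ξ₂ = 229.8 → ξ₂ = 51.12 kmol/h, ξ₁ = 127.5 kmol/h.
Outlet amounts (n = n₀ + Σ ν·ξ):
  A: 468 − 1(127.5) − 2(51.12) = 238.2
  D: 0 + 2(127.5) = 255.1
  B: 0 + 1(51.12) = 51.12
  G: 0 + 2(51.12) = 102.2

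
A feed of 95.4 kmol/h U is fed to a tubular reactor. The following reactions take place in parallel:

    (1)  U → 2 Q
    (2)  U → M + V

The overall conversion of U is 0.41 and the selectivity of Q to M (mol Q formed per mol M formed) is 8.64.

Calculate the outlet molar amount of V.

7.35 kmol/h

Conversion of U: U consumed = 0.41 × 95.4 = 39.11 kmol/h = 1ξ₁ + 1ξ₂.
Selectivity: 2ξ₁ / (1ξ₂) = 8.64 → ξ₁ = 4.32 ξ₂.
Substitute: (1·4.32 + 1) ξ₂ = 39.11 → ξ₂ = 7.352 kmol/h, ξ₁ = 31.76 kmol/h.
Outlet amounts (n = n₀ + Σ ν·ξ):
  U: 95.4 − 1(31.76) − 1(7.352) = 56.29
  Q: 0 + 2(31.76) = 63.52
  M: 0 + 1(7.352) = 7.352
  V: 0 + 1(7.352) = 7.352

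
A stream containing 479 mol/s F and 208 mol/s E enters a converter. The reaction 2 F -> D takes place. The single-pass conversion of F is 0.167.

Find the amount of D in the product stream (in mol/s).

40 mol/s

F reacted = 0.167 × 479 = 79.99 mol/s; ν_F = −2, so ξ = 79.99/2 = 40 mol/s.
Outlet amounts (n = n₀ + ν ξ):
  F: 479 − 2(40) = 399
  D: 0 + 1(40) = 40
  E: 208 (inert)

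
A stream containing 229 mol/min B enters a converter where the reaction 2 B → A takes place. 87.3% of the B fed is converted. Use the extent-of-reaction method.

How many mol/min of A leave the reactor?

100 mol/min

B reacted = 0.873 × 229 = 199.9 mol/min; ν_B = −2, so ξ = 199.9/2 = 99.96 mol/min.
Outlet amounts (n = n₀ + ν ξ):
  B: 229 − 2(99.96) = 29.08
  A: 0 + 1(99.96) = 99.96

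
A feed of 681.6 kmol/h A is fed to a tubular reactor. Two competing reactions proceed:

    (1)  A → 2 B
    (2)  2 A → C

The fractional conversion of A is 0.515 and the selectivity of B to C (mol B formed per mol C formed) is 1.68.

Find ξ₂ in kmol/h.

ξ₂ = 124 kmol/h

Conversion of A: A consumed = 0.515 × 681.6 = 351 kmol/h = 1ξ₁ + 2ξ₂.
Selectivity: 2ξ₁ / (1ξ₂) = 1.68 → ξ₁ = 0.84 ξ₂.
Substitute: (1·0.84 + 2) ξ₂ = 351 → ξ₂ = 123.6 kmol/h, ξ₁ = 103.8 kmol/h.
Outlet amounts (n = n₀ + Σ ν·ξ):
  A: 681.6 − 1(103.8) − 2(123.6) = 330.6
  B: 0 + 2(103.8) = 207.6
  C: 0 + 1(123.6) = 123.6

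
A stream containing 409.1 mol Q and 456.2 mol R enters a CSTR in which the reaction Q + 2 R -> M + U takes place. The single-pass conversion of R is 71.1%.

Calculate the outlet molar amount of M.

R reacted = 0.711 × 456.2 = 324.4 mol; ν_R = −2, so ξ = 324.4/2 = 162.2 mol.
Outlet amounts (n = n₀ + ν ξ):
  Q: 409.1 − 1(162.2) = 246.9
  R: 456.2 − 2(162.2) = 131.8
  M: 0 + 1(162.2) = 162.2
  U: 0 + 1(162.2) = 162.2

162 mol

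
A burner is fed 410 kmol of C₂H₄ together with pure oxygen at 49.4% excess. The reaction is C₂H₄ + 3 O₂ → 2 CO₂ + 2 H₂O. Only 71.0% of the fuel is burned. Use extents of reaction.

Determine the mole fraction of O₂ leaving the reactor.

Stoichiometric O₂ = 3 × 410 = 1230 kmol; O₂ fed = 1230 × 1.494 = 1838 kmol.
Fuel reacted = 0.71 × 410 → ξ = 291.1 kmol.
Outlet (n = n₀ + ν ξ):
  C₂H₄: 410 − 1(291.1) = 118.9
  O₂: 1838 − 3(291.1) = 964.3
  CO₂: 0 + 2(291.1) = 582.2
  H₂O: 0 + 2(291.1) = 582.2
Total out = 2248 kmol; y_O₂ = 964.3 / 2248 = 0.429.

0.429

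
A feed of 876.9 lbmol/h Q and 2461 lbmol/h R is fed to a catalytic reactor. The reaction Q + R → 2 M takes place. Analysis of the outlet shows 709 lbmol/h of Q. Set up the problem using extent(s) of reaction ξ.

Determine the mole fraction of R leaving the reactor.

For Q: n = n₀ − 1ξ → 709 = 876.9 − 1ξ, giving ξ = 167.9 lbmol/h.
Outlet amounts (n = n₀ + ν ξ):
  Q: 876.9 − 1(167.9) = 709
  R: 2461 − 1(167.9) = 2293
  M: 0 + 2(167.9) = 335.8
Total out = 3338 lbmol/h; y_R = 2293 / 3338 = 0.687.

0.687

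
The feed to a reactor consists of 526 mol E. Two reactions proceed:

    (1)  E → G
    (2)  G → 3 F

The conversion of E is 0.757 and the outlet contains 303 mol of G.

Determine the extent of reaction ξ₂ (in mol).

Conversion of E: E consumed = 1ξ₁ = 0.757 × 526 → ξ₁ = 398.2 mol.
G balance: n_G = 0 + 1ξ₁ − 1ξ₂ = 303 → ξ₂ = (1·398.2 − 303)/1 = 95.18 mol.
Outlet amounts (n = n₀ + Σ ν·ξ):
  E: 526 − 1(398.2) = 127.8
  G: 0 + 1(398.2) − 1(95.18) = 303
  F: 0 + 3(95.18) = 285.5

ξ₂ = 95.2 mol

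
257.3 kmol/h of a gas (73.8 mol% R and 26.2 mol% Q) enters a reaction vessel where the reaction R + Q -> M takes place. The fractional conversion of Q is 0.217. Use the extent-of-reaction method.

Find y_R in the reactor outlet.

Q reacted = 0.217 × 67.41 = 14.63 kmol/h; ν_Q = −1, so ξ = 14.63/1 = 14.63 kmol/h.
Outlet amounts (n = n₀ + ν ξ):
  R: 189.9 − 1(14.63) = 175.3
  Q: 67.41 − 1(14.63) = 52.78
  M: 0 + 1(14.63) = 14.63
Total out = 242.7 kmol/h; y_R = 175.3 / 242.7 = 0.7222.

0.722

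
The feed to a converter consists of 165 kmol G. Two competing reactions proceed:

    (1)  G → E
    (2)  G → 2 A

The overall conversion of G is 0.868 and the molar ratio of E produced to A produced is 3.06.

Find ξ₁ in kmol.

ξ₁ = 123 kmol

Conversion of G: G consumed = 0.868 × 165 = 143.2 kmol = 1ξ₁ + 1ξ₂.
Selectivity: 1ξ₁ / (2ξ₂) = 3.06 → ξ₁ = 6.12 ξ₂.
Substitute: (1·6.12 + 1) ξ₂ = 143.2 → ξ₂ = 20.12 kmol, ξ₁ = 123.1 kmol.
Outlet amounts (n = n₀ + Σ ν·ξ):
  G: 165 − 1(123.1) − 1(20.12) = 21.78
  E: 0 + 1(123.1) = 123.1
  A: 0 + 2(20.12) = 40.23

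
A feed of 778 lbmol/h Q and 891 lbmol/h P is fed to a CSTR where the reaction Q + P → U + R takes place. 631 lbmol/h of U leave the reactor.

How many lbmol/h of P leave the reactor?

For U: n = n₀ + 1ξ → 631 = 0 + 1ξ, giving ξ = 631 lbmol/h.
Outlet amounts (n = n₀ + ν ξ):
  Q: 778 − 1(631) = 147
  P: 891 − 1(631) = 260
  U: 0 + 1(631) = 631
  R: 0 + 1(631) = 631

260 lbmol/h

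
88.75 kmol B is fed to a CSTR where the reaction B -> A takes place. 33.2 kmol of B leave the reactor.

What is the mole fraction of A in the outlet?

0.626

For B: n = n₀ − 1ξ → 33.2 = 88.75 − 1ξ, giving ξ = 55.55 kmol.
Outlet amounts (n = n₀ + ν ξ):
  B: 88.75 − 1(55.55) = 33.2
  A: 0 + 1(55.55) = 55.55
Total out = 88.75 kmol; y_A = 55.55 / 88.75 = 0.6259.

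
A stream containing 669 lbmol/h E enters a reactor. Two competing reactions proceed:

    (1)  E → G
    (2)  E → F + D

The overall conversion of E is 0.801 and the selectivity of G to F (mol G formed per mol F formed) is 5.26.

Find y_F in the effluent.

Conversion of E: E consumed = 0.801 × 669 = 535.9 lbmol/h = 1ξ₁ + 1ξ₂.
Selectivity: 1ξ₁ / (1ξ₂) = 5.26 → ξ₁ = 5.26 ξ₂.
Substitute: (1·5.26 + 1) ξ₂ = 535.9 → ξ₂ = 85.6 lbmol/h, ξ₁ = 450.3 lbmol/h.
Outlet amounts (n = n₀ + Σ ν·ξ):
  E: 669 − 1(450.3) − 1(85.6) = 133.1
  G: 0 + 1(450.3) = 450.3
  F: 0 + 1(85.6) = 85.6
  D: 0 + 1(85.6) = 85.6
Total out = 754.6 lbmol/h; y_F = 85.6 / 754.6 = 0.1134.

0.113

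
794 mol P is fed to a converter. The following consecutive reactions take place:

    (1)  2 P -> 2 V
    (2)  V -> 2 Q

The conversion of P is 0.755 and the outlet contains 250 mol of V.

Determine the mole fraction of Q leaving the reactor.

0.611

Conversion of P: P consumed = 2ξ₁ = 0.755 × 794 → ξ₁ = 299.7 mol.
V balance: n_V = 0 + 2ξ₁ − 1ξ₂ = 250 → ξ₂ = (2·299.7 − 250)/1 = 349.5 mol.
Outlet amounts (n = n₀ + Σ ν·ξ):
  P: 794 − 2(299.7) = 194.5
  V: 0 + 2(299.7) − 1(349.5) = 250
  Q: 0 + 2(349.5) = 698.9
Total out = 1143 mol; y_Q = 698.9 / 1143 = 0.6112.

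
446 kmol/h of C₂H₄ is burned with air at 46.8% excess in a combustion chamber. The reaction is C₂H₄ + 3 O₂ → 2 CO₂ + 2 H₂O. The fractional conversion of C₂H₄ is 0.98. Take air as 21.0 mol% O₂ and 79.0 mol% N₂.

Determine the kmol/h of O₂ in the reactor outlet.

653 kmol/h

Stoichiometric O₂ = 3 × 446 = 1338 kmol/h; O₂ fed = 1338 × 1.468 = 1964 kmol/h.
N₂ fed = 1964 × 79/21 = 7389 kmol/h.
Fuel reacted = 0.98 × 446 → ξ = 437.1 kmol/h.
Outlet (n = n₀ + ν ξ):
  C₂H₄: 446 − 1(437.1) = 8.92
  O₂: 1964 − 3(437.1) = 652.9
  N₂: 7389 (inert)
  CO₂: 0 + 2(437.1) = 874.2
  H₂O: 0 + 2(437.1) = 874.2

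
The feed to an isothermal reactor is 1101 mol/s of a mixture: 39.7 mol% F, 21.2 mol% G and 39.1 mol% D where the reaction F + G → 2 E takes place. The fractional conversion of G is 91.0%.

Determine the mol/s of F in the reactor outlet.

G reacted = 0.91 × 233.4 = 212.4 mol/s; ν_G = −1, so ξ = 212.4/1 = 212.4 mol/s.
Outlet amounts (n = n₀ + ν ξ):
  F: 437.1 − 1(212.4) = 224.7
  G: 233.4 − 1(212.4) = 21.01
  E: 0 + 2(212.4) = 424.8
  D: 430.5 (inert)

225 mol/s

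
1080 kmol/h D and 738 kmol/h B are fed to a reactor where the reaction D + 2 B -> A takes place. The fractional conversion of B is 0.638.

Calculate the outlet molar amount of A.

B reacted = 0.638 × 738 = 470.8 kmol/h; ν_B = −2, so ξ = 470.8/2 = 235.4 kmol/h.
Outlet amounts (n = n₀ + ν ξ):
  D: 1080 − 1(235.4) = 844.6
  B: 738 − 2(235.4) = 267.2
  A: 0 + 1(235.4) = 235.4

235 kmol/h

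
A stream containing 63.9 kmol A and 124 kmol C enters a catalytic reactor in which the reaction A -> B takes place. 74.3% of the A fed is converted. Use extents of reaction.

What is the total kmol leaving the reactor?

A reacted = 0.743 × 63.9 = 47.48 kmol; ν_A = −1, so ξ = 47.48/1 = 47.48 kmol.
Outlet amounts (n = n₀ + ν ξ):
  A: 63.9 − 1(47.48) = 16.42
  B: 0 + 1(47.48) = 47.48
  C: 124 (inert)
Total out = 16.42 + 47.48 + 124 = 187.9 kmol.

188 kmol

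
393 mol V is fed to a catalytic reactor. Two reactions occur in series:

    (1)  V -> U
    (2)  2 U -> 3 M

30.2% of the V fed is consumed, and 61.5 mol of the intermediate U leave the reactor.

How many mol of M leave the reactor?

Conversion of V: V consumed = 1ξ₁ = 0.302 × 393 → ξ₁ = 118.7 mol.
U balance: n_U = 0 + 1ξ₁ − 2ξ₂ = 61.5 → ξ₂ = (1·118.7 − 61.5)/2 = 28.59 mol.
Outlet amounts (n = n₀ + Σ ν·ξ):
  V: 393 − 1(118.7) = 274.3
  U: 0 + 1(118.7) − 2(28.59) = 61.5
  M: 0 + 3(28.59) = 85.78

85.8 mol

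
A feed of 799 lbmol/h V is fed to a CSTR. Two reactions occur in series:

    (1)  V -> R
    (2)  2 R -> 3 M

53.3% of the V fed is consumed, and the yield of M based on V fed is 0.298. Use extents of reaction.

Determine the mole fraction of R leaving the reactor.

0.304

Conversion of V: V consumed = 1ξ₁ = 0.533 × 799 → ξ₁ = 425.9 lbmol/h.
Yield of M: 3ξ₂ / 799 = 0.298 → ξ₂ = 79.37 lbmol/h.
Outlet amounts (n = n₀ + Σ ν·ξ):
  V: 799 − 1(425.9) = 373.1
  R: 0 + 1(425.9) − 2(79.37) = 267.1
  M: 0 + 3(79.37) = 238.1
Total out = 878.4 lbmol/h; y_R = 267.1 / 878.4 = 0.3041.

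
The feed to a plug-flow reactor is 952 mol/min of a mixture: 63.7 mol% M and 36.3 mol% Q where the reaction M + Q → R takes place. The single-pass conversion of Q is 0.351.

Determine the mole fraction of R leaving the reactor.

0.146

Q reacted = 0.351 × 345.6 = 121.3 mol/min; ν_Q = −1, so ξ = 121.3/1 = 121.3 mol/min.
Outlet amounts (n = n₀ + ν ξ):
  M: 606.4 − 1(121.3) = 485.1
  Q: 345.6 − 1(121.3) = 224.3
  R: 0 + 1(121.3) = 121.3
Total out = 830.7 mol/min; y_R = 121.3 / 830.7 = 0.146.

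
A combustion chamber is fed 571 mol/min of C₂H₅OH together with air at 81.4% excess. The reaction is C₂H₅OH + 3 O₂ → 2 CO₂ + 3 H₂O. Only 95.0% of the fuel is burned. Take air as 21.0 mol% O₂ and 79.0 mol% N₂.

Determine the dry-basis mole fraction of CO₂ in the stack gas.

Stoichiometric O₂ = 3 × 571 = 1713 mol/min; O₂ fed = 1713 × 1.814 = 3107 mol/min.
N₂ fed = 3107 × 79/21 = 11690 mol/min.
Fuel reacted = 0.95 × 571 → ξ = 542.4 mol/min.
Outlet (n = n₀ + ν ξ):
  C₂H₅OH: 571 − 1(542.4) = 28.55
  O₂: 3107 − 3(542.4) = 1480
  N₂: 11690 (inert)
  CO₂: 0 + 2(542.4) = 1085
  H₂O: 0 + 3(542.4) = 1627
Dry total = 14280 mol/min; y_CO₂ (dry) = 1085 / 14280 = 0.07596.

0.076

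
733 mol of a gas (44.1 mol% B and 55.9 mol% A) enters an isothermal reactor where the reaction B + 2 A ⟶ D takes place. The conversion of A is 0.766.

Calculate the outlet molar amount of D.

A reacted = 0.766 × 409.7 = 313.9 mol; ν_A = −2, so ξ = 313.9/2 = 156.9 mol.
Outlet amounts (n = n₀ + ν ξ):
  B: 323.3 − 1(156.9) = 166.3
  A: 409.7 − 2(156.9) = 95.88
  D: 0 + 1(156.9) = 156.9

157 mol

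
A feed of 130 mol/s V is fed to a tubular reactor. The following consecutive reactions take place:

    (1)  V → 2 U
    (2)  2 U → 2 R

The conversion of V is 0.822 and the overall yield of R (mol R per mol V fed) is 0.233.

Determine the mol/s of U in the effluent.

183 mol/s

Conversion of V: V consumed = 1ξ₁ = 0.822 × 130 → ξ₁ = 106.9 mol/s.
Yield of R: 2ξ₂ / 130 = 0.233 → ξ₂ = 15.15 mol/s.
Outlet amounts (n = n₀ + Σ ν·ξ):
  V: 130 − 1(106.9) = 23.14
  U: 0 + 2(106.9) − 2(15.15) = 183.4
  R: 0 + 2(15.15) = 30.29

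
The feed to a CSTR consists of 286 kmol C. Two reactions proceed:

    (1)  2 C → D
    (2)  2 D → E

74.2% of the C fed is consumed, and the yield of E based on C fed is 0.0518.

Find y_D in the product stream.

Conversion of C: C consumed = 2ξ₁ = 0.742 × 286 → ξ₁ = 106.1 kmol.
Yield of E: 1ξ₂ / 286 = 0.0518 → ξ₂ = 14.81 kmol.
Outlet amounts (n = n₀ + Σ ν·ξ):
  C: 286 − 2(106.1) = 73.79
  D: 0 + 1(106.1) − 2(14.81) = 76.48
  E: 0 + 1(14.81) = 14.81
Total out = 165.1 kmol; y_D = 76.48 / 165.1 = 0.4633.

0.463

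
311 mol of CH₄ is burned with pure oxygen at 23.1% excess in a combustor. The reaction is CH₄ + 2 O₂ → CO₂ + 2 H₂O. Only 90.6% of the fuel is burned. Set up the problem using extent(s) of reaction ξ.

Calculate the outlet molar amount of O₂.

202 mol

Stoichiometric O₂ = 2 × 311 = 622 mol; O₂ fed = 622 × 1.231 = 765.7 mol.
Fuel reacted = 0.906 × 311 → ξ = 281.8 mol.
Outlet (n = n₀ + ν ξ):
  CH₄: 311 − 1(281.8) = 29.23
  O₂: 765.7 − 2(281.8) = 202.1
  CO₂: 0 + 1(281.8) = 281.8
  H₂O: 0 + 2(281.8) = 563.5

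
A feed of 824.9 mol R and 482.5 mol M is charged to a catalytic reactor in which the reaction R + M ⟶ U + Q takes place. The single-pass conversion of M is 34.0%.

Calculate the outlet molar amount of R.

661 mol

M reacted = 0.34 × 482.5 = 164.1 mol; ν_M = −1, so ξ = 164.1/1 = 164.1 mol.
Outlet amounts (n = n₀ + ν ξ):
  R: 824.9 − 1(164.1) = 660.8
  M: 482.5 − 1(164.1) = 318.4
  U: 0 + 1(164.1) = 164.1
  Q: 0 + 1(164.1) = 164.1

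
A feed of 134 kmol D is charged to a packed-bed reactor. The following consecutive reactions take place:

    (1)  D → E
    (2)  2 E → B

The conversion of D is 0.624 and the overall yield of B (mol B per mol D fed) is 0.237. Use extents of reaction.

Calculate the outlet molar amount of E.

Conversion of D: D consumed = 1ξ₁ = 0.624 × 134 → ξ₁ = 83.62 kmol.
Yield of B: 1ξ₂ / 134 = 0.237 → ξ₂ = 31.76 kmol.
Outlet amounts (n = n₀ + Σ ν·ξ):
  D: 134 − 1(83.62) = 50.38
  E: 0 + 1(83.62) − 2(31.76) = 20.1
  B: 0 + 1(31.76) = 31.76

20.1 kmol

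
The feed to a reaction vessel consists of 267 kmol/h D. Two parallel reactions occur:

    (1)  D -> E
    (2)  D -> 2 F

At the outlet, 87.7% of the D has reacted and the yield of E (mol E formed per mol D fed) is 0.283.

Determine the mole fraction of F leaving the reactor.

0.745

Yield of E: 1ξ₁ / 267 = 0.283 → ξ₁ = 75.56 kmol/h.
Conversion of D: 1ξ₁ + 1ξ₂ = 0.877 × 267 = 234.2 → ξ₂ = 158.6 kmol/h.
Outlet amounts (n = n₀ + Σ ν·ξ):
  D: 267 − 1(75.56) − 1(158.6) = 32.84
  E: 0 + 1(75.56) = 75.56
  F: 0 + 2(158.6) = 317.2
Total out = 425.6 kmol/h; y_F = 317.2 / 425.6 = 0.7453.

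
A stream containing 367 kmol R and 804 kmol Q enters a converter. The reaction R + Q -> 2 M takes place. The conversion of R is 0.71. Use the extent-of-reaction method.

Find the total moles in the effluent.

1170 kmol

R reacted = 0.71 × 367 = 260.6 kmol; ν_R = −1, so ξ = 260.6/1 = 260.6 kmol.
Outlet amounts (n = n₀ + ν ξ):
  R: 367 − 1(260.6) = 106.4
  Q: 804 − 1(260.6) = 543.4
  M: 0 + 2(260.6) = 521.1
Total out = 106.4 + 543.4 + 521.1 = 1171 kmol.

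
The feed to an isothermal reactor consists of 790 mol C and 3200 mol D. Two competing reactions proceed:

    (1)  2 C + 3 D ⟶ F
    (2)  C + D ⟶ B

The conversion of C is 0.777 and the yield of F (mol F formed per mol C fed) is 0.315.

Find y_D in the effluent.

Yield of F: 1ξ₁ / 790 = 0.315 → ξ₁ = 248.8 mol.
Conversion of C: 2ξ₁ + 1ξ₂ = 0.777 × 790 = 613.8 → ξ₂ = 116.1 mol.
Outlet amounts (n = n₀ + Σ ν·ξ):
  C: 790 − 2(248.8) − 1(116.1) = 176.2
  D: 3200 − 3(248.8) − 1(116.1) = 2337
  F: 0 + 1(248.8) = 248.8
  B: 0 + 1(116.1) = 116.1
Total out = 2878 mol; y_D = 2337 / 2878 = 0.812.

0.812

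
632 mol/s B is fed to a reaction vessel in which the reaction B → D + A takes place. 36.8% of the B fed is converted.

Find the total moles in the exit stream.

B reacted = 0.368 × 632 = 232.6 mol/s; ν_B = −1, so ξ = 232.6/1 = 232.6 mol/s.
Outlet amounts (n = n₀ + ν ξ):
  B: 632 − 1(232.6) = 399.4
  D: 0 + 1(232.6) = 232.6
  A: 0 + 1(232.6) = 232.6
Total out = 399.4 + 232.6 + 232.6 = 864.6 mol/s.

865 mol/s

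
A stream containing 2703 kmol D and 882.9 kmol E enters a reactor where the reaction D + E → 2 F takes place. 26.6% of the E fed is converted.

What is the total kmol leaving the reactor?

E reacted = 0.266 × 882.9 = 234.9 kmol; ν_E = −1, so ξ = 234.9/1 = 234.9 kmol.
Outlet amounts (n = n₀ + ν ξ):
  D: 2703 − 1(234.9) = 2468
  E: 882.9 − 1(234.9) = 648
  F: 0 + 2(234.9) = 469.7
Total out = 2468 + 648 + 469.7 = 3586 kmol.

3590 kmol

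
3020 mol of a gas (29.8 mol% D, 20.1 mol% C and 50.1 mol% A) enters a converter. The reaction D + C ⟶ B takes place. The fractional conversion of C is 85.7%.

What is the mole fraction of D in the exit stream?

C reacted = 0.857 × 607 = 520.2 mol; ν_C = −1, so ξ = 520.2/1 = 520.2 mol.
Outlet amounts (n = n₀ + ν ξ):
  D: 900 − 1(520.2) = 379.7
  C: 607 − 1(520.2) = 86.8
  B: 0 + 1(520.2) = 520.2
  A: 1513 (inert)
Total out = 2500 mol; y_D = 379.7 / 2500 = 0.1519.

0.152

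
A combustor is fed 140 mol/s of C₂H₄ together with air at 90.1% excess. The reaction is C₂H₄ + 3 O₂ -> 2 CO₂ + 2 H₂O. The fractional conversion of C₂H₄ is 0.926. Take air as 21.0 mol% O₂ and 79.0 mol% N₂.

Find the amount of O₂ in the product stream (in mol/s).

Stoichiometric O₂ = 3 × 140 = 420 mol/s; O₂ fed = 420 × 1.901 = 798.4 mol/s.
N₂ fed = 798.4 × 79/21 = 3004 mol/s.
Fuel reacted = 0.926 × 140 → ξ = 129.6 mol/s.
Outlet (n = n₀ + ν ξ):
  C₂H₄: 140 − 1(129.6) = 10.36
  O₂: 798.4 − 3(129.6) = 409.5
  N₂: 3004 (inert)
  CO₂: 0 + 2(129.6) = 259.3
  H₂O: 0 + 2(129.6) = 259.3

409 mol/s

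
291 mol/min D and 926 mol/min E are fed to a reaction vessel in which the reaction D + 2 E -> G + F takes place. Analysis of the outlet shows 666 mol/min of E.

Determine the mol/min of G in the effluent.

130 mol/min

For E: n = n₀ − 2ξ → 666 = 926 − 2ξ, giving ξ = 130 mol/min.
Outlet amounts (n = n₀ + ν ξ):
  D: 291 − 1(130) = 161
  E: 926 − 2(130) = 666
  G: 0 + 1(130) = 130
  F: 0 + 1(130) = 130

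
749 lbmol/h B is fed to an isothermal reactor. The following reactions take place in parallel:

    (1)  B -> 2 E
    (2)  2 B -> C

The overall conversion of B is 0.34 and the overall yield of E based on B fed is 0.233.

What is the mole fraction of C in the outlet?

Yield of E: 2ξ₁ / 749 = 0.233 → ξ₁ = 87.26 lbmol/h.
Conversion of B: 1ξ₁ + 2ξ₂ = 0.34 × 749 = 254.7 → ξ₂ = 83.7 lbmol/h.
Outlet amounts (n = n₀ + Σ ν·ξ):
  B: 749 − 1(87.26) − 2(83.7) = 494.3
  E: 0 + 2(87.26) = 174.5
  C: 0 + 1(83.7) = 83.7
Total out = 752.6 lbmol/h; y_C = 83.7 / 752.6 = 0.1112.

0.111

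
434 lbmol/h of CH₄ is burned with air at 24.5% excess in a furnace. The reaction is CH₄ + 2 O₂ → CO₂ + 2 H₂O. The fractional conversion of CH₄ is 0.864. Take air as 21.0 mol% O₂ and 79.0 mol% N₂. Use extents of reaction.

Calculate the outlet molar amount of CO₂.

Stoichiometric O₂ = 2 × 434 = 868 lbmol/h; O₂ fed = 868 × 1.245 = 1081 lbmol/h.
N₂ fed = 1081 × 79/21 = 4065 lbmol/h.
Fuel reacted = 0.864 × 434 → ξ = 375 lbmol/h.
Outlet (n = n₀ + ν ξ):
  CH₄: 434 − 1(375) = 59.02
  O₂: 1081 − 2(375) = 330.7
  N₂: 4065 (inert)
  CO₂: 0 + 1(375) = 375
  H₂O: 0 + 2(375) = 750

375 lbmol/h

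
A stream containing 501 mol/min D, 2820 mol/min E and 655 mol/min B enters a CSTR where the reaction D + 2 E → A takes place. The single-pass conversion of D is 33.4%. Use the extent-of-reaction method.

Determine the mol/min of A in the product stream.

D reacted = 0.334 × 501 = 167.3 mol/min; ν_D = −1, so ξ = 167.3/1 = 167.3 mol/min.
Outlet amounts (n = n₀ + ν ξ):
  D: 501 − 1(167.3) = 333.7
  E: 2820 − 2(167.3) = 2485
  A: 0 + 1(167.3) = 167.3
  B: 655 (inert)

167 mol/min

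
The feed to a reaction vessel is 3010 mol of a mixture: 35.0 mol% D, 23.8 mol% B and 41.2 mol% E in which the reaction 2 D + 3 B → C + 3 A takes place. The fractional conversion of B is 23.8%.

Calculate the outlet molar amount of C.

B reacted = 0.238 × 716.4 = 170.5 mol; ν_B = −3, so ξ = 170.5/3 = 56.83 mol.
Outlet amounts (n = n₀ + ν ξ):
  D: 1054 − 2(56.83) = 939.8
  B: 716.4 − 3(56.83) = 545.9
  C: 0 + 1(56.83) = 56.83
  A: 0 + 3(56.83) = 170.5
  E: 1240 (inert)

56.8 mol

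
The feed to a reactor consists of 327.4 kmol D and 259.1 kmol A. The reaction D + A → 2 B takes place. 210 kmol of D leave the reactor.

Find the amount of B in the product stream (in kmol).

235 kmol

For D: n = n₀ − 1ξ → 210 = 327.4 − 1ξ, giving ξ = 117.4 kmol.
Outlet amounts (n = n₀ + ν ξ):
  D: 327.4 − 1(117.4) = 210
  A: 259.1 − 1(117.4) = 141.7
  B: 0 + 2(117.4) = 234.8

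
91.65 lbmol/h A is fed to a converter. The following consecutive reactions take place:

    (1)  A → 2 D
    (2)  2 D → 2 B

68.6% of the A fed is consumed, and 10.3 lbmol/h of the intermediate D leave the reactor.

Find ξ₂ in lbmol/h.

ξ₂ = 57.7 lbmol/h

Conversion of A: A consumed = 1ξ₁ = 0.686 × 91.65 → ξ₁ = 62.87 lbmol/h.
D balance: n_D = 0 + 2ξ₁ − 2ξ₂ = 10.3 → ξ₂ = (2·62.87 − 10.3)/2 = 57.72 lbmol/h.
Outlet amounts (n = n₀ + Σ ν·ξ):
  A: 91.65 − 1(62.87) = 28.78
  D: 0 + 2(62.87) − 2(57.72) = 10.3
  B: 0 + 2(57.72) = 115.4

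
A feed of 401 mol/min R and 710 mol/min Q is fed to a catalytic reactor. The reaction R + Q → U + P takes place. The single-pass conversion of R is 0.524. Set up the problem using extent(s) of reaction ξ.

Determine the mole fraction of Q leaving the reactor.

R reacted = 0.524 × 401 = 210.1 mol/min; ν_R = −1, so ξ = 210.1/1 = 210.1 mol/min.
Outlet amounts (n = n₀ + ν ξ):
  R: 401 − 1(210.1) = 190.9
  Q: 710 − 1(210.1) = 499.9
  U: 0 + 1(210.1) = 210.1
  P: 0 + 1(210.1) = 210.1
Total out = 1111 mol/min; y_Q = 499.9 / 1111 = 0.4499.

0.45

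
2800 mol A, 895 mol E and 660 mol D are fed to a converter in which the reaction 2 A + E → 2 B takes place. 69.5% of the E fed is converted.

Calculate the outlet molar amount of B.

1240 mol

E reacted = 0.695 × 895 = 622 mol; ν_E = −1, so ξ = 622/1 = 622 mol.
Outlet amounts (n = n₀ + ν ξ):
  A: 2800 − 2(622) = 1556
  E: 895 − 1(622) = 273
  B: 0 + 2(622) = 1244
  D: 660 (inert)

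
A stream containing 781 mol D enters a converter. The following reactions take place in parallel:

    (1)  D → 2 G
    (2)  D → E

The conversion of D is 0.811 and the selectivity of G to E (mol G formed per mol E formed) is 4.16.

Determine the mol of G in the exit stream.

855 mol

Conversion of D: D consumed = 0.811 × 781 = 633.4 mol = 1ξ₁ + 1ξ₂.
Selectivity: 2ξ₁ / (1ξ₂) = 4.16 → ξ₁ = 2.08 ξ₂.
Substitute: (1·2.08 + 1) ξ₂ = 633.4 → ξ₂ = 205.6 mol, ξ₁ = 427.7 mol.
Outlet amounts (n = n₀ + Σ ν·ξ):
  D: 781 − 1(427.7) − 1(205.6) = 147.6
  G: 0 + 2(427.7) = 855.5
  E: 0 + 1(205.6) = 205.6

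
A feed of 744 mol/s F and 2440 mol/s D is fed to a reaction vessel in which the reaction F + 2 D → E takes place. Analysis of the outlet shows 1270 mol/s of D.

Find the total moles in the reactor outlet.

For D: n = n₀ − 2ξ → 1270 = 2440 − 2ξ, giving ξ = 585 mol/s.
Outlet amounts (n = n₀ + ν ξ):
  F: 744 − 1(585) = 159
  D: 2440 − 2(585) = 1270
  E: 0 + 1(585) = 585
Total out = 159 + 1270 + 585 = 2014 mol/s.

2010 mol/s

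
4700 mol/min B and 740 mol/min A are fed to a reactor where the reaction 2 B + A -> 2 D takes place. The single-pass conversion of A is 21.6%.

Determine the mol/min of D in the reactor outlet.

A reacted = 0.216 × 740 = 159.8 mol/min; ν_A = −1, so ξ = 159.8/1 = 159.8 mol/min.
Outlet amounts (n = n₀ + ν ξ):
  B: 4700 − 2(159.8) = 4380
  A: 740 − 1(159.8) = 580.2
  D: 0 + 2(159.8) = 319.7

320 mol/min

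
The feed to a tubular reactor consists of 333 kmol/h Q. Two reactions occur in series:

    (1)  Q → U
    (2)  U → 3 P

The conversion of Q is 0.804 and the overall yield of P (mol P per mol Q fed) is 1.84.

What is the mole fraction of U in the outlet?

0.0856

Conversion of Q: Q consumed = 1ξ₁ = 0.804 × 333 → ξ₁ = 267.7 kmol/h.
Yield of P: 3ξ₂ / 333 = 1.84 → ξ₂ = 204.2 kmol/h.
Outlet amounts (n = n₀ + Σ ν·ξ):
  Q: 333 − 1(267.7) = 65.27
  U: 0 + 1(267.7) − 1(204.2) = 63.49
  P: 0 + 3(204.2) = 612.7
Total out = 741.5 kmol/h; y_U = 63.49 / 741.5 = 0.08563.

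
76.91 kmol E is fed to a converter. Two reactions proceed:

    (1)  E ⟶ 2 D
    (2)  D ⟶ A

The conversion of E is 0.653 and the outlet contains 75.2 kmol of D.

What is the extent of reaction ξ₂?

Conversion of E: E consumed = 1ξ₁ = 0.653 × 76.91 → ξ₁ = 50.22 kmol.
D balance: n_D = 0 + 2ξ₁ − 1ξ₂ = 75.2 → ξ₂ = (2·50.22 − 75.2)/1 = 25.24 kmol.
Outlet amounts (n = n₀ + Σ ν·ξ):
  E: 76.91 − 1(50.22) = 26.69
  D: 0 + 2(50.22) − 1(25.24) = 75.2
  A: 0 + 1(25.24) = 25.24

ξ₂ = 25.2 kmol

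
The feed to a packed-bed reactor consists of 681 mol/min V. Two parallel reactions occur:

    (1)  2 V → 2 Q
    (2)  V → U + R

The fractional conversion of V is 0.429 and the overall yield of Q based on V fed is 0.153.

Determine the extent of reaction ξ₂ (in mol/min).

Yield of Q: 2ξ₁ / 681 = 0.153 → ξ₁ = 52.1 mol/min.
Conversion of V: 2ξ₁ + 1ξ₂ = 0.429 × 681 = 292.1 → ξ₂ = 188 mol/min.
Outlet amounts (n = n₀ + Σ ν·ξ):
  V: 681 − 2(52.1) − 1(188) = 388.9
  Q: 0 + 2(52.1) = 104.2
  U: 0 + 1(188) = 188
  R: 0 + 1(188) = 188

ξ₂ = 188 mol/min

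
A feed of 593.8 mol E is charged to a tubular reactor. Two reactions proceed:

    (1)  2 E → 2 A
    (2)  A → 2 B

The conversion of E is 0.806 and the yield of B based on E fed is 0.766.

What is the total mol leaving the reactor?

821 mol

Conversion of E: E consumed = 2ξ₁ = 0.806 × 593.8 → ξ₁ = 239.3 mol.
Yield of B: 2ξ₂ / 593.8 = 0.766 → ξ₂ = 227.4 mol.
Outlet amounts (n = n₀ + Σ ν·ξ):
  E: 593.8 − 2(239.3) = 115.2
  A: 0 + 2(239.3) − 1(227.4) = 251.2
  B: 0 + 2(227.4) = 454.9
Total out = 115.2 + 251.2 + 454.9 = 821.2 mol.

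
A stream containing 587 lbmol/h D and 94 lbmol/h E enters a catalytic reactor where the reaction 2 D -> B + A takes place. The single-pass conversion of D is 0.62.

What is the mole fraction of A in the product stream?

D reacted = 0.62 × 587 = 363.9 lbmol/h; ν_D = −2, so ξ = 363.9/2 = 182 lbmol/h.
Outlet amounts (n = n₀ + ν ξ):
  D: 587 − 2(182) = 223.1
  B: 0 + 1(182) = 182
  A: 0 + 1(182) = 182
  E: 94 (inert)
Total out = 681 lbmol/h; y_A = 182 / 681 = 0.2672.

0.267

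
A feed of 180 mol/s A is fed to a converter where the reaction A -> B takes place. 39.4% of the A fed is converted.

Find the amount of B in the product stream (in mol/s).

70.9 mol/s

A reacted = 0.394 × 180 = 70.92 mol/s; ν_A = −1, so ξ = 70.92/1 = 70.92 mol/s.
Outlet amounts (n = n₀ + ν ξ):
  A: 180 − 1(70.92) = 109.1
  B: 0 + 1(70.92) = 70.92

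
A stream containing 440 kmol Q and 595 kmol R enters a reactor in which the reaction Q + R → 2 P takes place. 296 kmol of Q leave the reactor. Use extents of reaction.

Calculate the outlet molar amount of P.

288 kmol

For Q: n = n₀ − 1ξ → 296 = 440 − 1ξ, giving ξ = 144 kmol.
Outlet amounts (n = n₀ + ν ξ):
  Q: 440 − 1(144) = 296
  R: 595 − 1(144) = 451
  P: 0 + 2(144) = 288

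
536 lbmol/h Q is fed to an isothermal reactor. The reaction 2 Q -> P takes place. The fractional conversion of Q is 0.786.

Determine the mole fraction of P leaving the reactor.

0.647

Q reacted = 0.786 × 536 = 421.3 lbmol/h; ν_Q = −2, so ξ = 421.3/2 = 210.6 lbmol/h.
Outlet amounts (n = n₀ + ν ξ):
  Q: 536 − 2(210.6) = 114.7
  P: 0 + 1(210.6) = 210.6
Total out = 325.4 lbmol/h; y_P = 210.6 / 325.4 = 0.6474.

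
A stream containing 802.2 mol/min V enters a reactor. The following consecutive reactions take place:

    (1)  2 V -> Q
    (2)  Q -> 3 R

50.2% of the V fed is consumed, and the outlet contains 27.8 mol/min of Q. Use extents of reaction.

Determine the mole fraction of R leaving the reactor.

0.549

Conversion of V: V consumed = 2ξ₁ = 0.502 × 802.2 → ξ₁ = 201.4 mol/min.
Q balance: n_Q = 0 + 1ξ₁ − 1ξ₂ = 27.8 → ξ₂ = (1·201.4 − 27.8)/1 = 173.6 mol/min.
Outlet amounts (n = n₀ + Σ ν·ξ):
  V: 802.2 − 2(201.4) = 399.5
  Q: 0 + 1(201.4) − 1(173.6) = 27.8
  R: 0 + 3(173.6) = 520.7
Total out = 948 mol/min; y_R = 520.7 / 948 = 0.5492.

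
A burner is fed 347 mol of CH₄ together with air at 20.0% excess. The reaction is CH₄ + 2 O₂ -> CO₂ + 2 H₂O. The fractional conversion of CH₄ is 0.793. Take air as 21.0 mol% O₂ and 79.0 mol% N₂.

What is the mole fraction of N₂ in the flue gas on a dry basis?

0.833

Stoichiometric O₂ = 2 × 347 = 694 mol; O₂ fed = 694 × 1.200 = 832.8 mol.
N₂ fed = 832.8 × 79/21 = 3133 mol.
Fuel reacted = 0.793 × 347 → ξ = 275.2 mol.
Outlet (n = n₀ + ν ξ):
  CH₄: 347 − 1(275.2) = 71.83
  O₂: 832.8 − 2(275.2) = 282.5
  N₂: 3133 (inert)
  CO₂: 0 + 1(275.2) = 275.2
  H₂O: 0 + 2(275.2) = 550.3
Dry total = 3762 mol; y_N₂ (dry) = 3133 / 3762 = 0.8327.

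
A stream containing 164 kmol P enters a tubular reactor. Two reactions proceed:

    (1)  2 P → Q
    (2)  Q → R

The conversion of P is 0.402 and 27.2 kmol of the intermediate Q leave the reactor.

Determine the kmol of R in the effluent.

5.76 kmol

Conversion of P: P consumed = 2ξ₁ = 0.402 × 164 → ξ₁ = 32.96 kmol.
Q balance: n_Q = 0 + 1ξ₁ − 1ξ₂ = 27.2 → ξ₂ = (1·32.96 − 27.2)/1 = 5.764 kmol.
Outlet amounts (n = n₀ + Σ ν·ξ):
  P: 164 − 2(32.96) = 98.07
  Q: 0 + 1(32.96) − 1(5.764) = 27.2
  R: 0 + 1(5.764) = 5.764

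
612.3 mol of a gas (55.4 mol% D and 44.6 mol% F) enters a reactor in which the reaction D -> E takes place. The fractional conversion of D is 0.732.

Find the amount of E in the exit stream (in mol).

D reacted = 0.732 × 339.2 = 248.3 mol; ν_D = −1, so ξ = 248.3/1 = 248.3 mol.
Outlet amounts (n = n₀ + ν ξ):
  D: 339.2 − 1(248.3) = 90.91
  E: 0 + 1(248.3) = 248.3
  F: 273.1 (inert)

248 mol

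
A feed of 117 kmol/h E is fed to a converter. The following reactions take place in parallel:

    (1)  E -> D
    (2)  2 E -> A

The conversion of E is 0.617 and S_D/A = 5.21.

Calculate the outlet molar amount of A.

10 kmol/h

Conversion of E: E consumed = 0.617 × 117 = 72.19 kmol/h = 1ξ₁ + 2ξ₂.
Selectivity: 1ξ₁ / (1ξ₂) = 5.21 → ξ₁ = 5.21 ξ₂.
Substitute: (1·5.21 + 2) ξ₂ = 72.19 → ξ₂ = 10.01 kmol/h, ξ₁ = 52.16 kmol/h.
Outlet amounts (n = n₀ + Σ ν·ξ):
  E: 117 − 1(52.16) − 2(10.01) = 44.81
  D: 0 + 1(52.16) = 52.16
  A: 0 + 1(10.01) = 10.01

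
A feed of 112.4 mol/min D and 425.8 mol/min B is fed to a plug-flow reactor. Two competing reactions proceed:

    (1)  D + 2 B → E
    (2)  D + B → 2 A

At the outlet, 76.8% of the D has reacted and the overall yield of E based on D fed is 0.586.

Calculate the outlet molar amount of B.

274 mol/min

Yield of E: 1ξ₁ / 112.4 = 0.586 → ξ₁ = 65.87 mol/min.
Conversion of D: 1ξ₁ + 1ξ₂ = 0.768 × 112.4 = 86.32 → ξ₂ = 20.46 mol/min.
Outlet amounts (n = n₀ + Σ ν·ξ):
  D: 112.4 − 1(65.87) − 1(20.46) = 26.08
  B: 425.8 − 2(65.87) − 1(20.46) = 273.6
  E: 0 + 1(65.87) = 65.87
  A: 0 + 2(20.46) = 40.91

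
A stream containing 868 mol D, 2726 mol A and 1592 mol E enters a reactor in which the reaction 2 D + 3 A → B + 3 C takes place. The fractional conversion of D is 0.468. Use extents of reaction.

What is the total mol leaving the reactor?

D reacted = 0.468 × 868 = 406.2 mol; ν_D = −2, so ξ = 406.2/2 = 203.1 mol.
Outlet amounts (n = n₀ + ν ξ):
  D: 868 − 2(203.1) = 461.8
  A: 2726 − 3(203.1) = 2117
  B: 0 + 1(203.1) = 203.1
  C: 0 + 3(203.1) = 609.3
  E: 1592 (inert)
Total out = 461.8 + 2117 + 203.1 + 609.3 + 1592 = 4983 mol.

4980 mol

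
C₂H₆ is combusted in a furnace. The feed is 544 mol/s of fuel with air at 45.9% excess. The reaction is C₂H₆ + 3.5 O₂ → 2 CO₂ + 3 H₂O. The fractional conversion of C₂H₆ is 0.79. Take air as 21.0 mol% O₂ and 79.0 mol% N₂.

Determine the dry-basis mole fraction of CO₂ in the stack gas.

0.0677

Stoichiometric O₂ = 3.5 × 544 = 1904 mol/s; O₂ fed = 1904 × 1.459 = 2778 mol/s.
N₂ fed = 2778 × 79/21 = 10450 mol/s.
Fuel reacted = 0.79 × 544 → ξ = 429.8 mol/s.
Outlet (n = n₀ + ν ξ):
  C₂H₆: 544 − 1(429.8) = 114.2
  O₂: 2778 − 3.5(429.8) = 1274
  N₂: 10450 (inert)
  CO₂: 0 + 2(429.8) = 859.5
  H₂O: 0 + 3(429.8) = 1289
Dry total = 12700 mol/s; y_CO₂ (dry) = 859.5 / 12700 = 0.06769.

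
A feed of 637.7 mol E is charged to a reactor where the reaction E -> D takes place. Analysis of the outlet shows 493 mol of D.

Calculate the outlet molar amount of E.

145 mol

For D: n = n₀ + 1ξ → 493 = 0 + 1ξ, giving ξ = 493 mol.
Outlet amounts (n = n₀ + ν ξ):
  E: 637.7 − 1(493) = 144.7
  D: 0 + 1(493) = 493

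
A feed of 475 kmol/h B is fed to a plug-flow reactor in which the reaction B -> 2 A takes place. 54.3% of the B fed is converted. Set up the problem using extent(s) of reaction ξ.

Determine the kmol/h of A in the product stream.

516 kmol/h

B reacted = 0.543 × 475 = 257.9 kmol/h; ν_B = −1, so ξ = 257.9/1 = 257.9 kmol/h.
Outlet amounts (n = n₀ + ν ξ):
  B: 475 − 1(257.9) = 217.1
  A: 0 + 2(257.9) = 515.9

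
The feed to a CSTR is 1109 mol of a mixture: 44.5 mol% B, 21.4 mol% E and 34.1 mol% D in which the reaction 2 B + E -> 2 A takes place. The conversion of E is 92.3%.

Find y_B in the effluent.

E reacted = 0.923 × 237.3 = 219.1 mol; ν_E = −1, so ξ = 219.1/1 = 219.1 mol.
Outlet amounts (n = n₀ + ν ξ):
  B: 493.5 − 2(219.1) = 55.4
  E: 237.3 − 1(219.1) = 18.27
  A: 0 + 2(219.1) = 438.1
  D: 378.2 (inert)
Total out = 889.9 mol; y_B = 55.4 / 889.9 = 0.06225.

0.0623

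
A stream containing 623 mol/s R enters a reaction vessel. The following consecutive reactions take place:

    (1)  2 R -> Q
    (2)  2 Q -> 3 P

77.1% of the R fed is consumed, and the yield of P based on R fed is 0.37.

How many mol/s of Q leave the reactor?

Conversion of R: R consumed = 2ξ₁ = 0.771 × 623 → ξ₁ = 240.2 mol/s.
Yield of P: 3ξ₂ / 623 = 0.37 → ξ₂ = 76.84 mol/s.
Outlet amounts (n = n₀ + Σ ν·ξ):
  R: 623 − 2(240.2) = 142.7
  Q: 0 + 1(240.2) − 2(76.84) = 86.49
  P: 0 + 3(76.84) = 230.5

86.5 mol/s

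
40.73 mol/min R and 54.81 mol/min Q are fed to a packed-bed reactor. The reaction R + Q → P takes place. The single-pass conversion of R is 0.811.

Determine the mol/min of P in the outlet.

33 mol/min

R reacted = 0.811 × 40.73 = 33.03 mol/min; ν_R = −1, so ξ = 33.03/1 = 33.03 mol/min.
Outlet amounts (n = n₀ + ν ξ):
  R: 40.73 − 1(33.03) = 7.698
  Q: 54.81 − 1(33.03) = 21.78
  P: 0 + 1(33.03) = 33.03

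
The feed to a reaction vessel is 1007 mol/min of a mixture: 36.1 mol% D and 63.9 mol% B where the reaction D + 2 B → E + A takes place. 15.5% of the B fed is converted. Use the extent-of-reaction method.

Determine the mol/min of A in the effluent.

B reacted = 0.155 × 643.5 = 99.74 mol/min; ν_B = −2, so ξ = 99.74/2 = 49.87 mol/min.
Outlet amounts (n = n₀ + ν ξ):
  D: 363.5 − 1(49.87) = 313.7
  B: 643.5 − 2(49.87) = 543.7
  E: 0 + 1(49.87) = 49.87
  A: 0 + 1(49.87) = 49.87

49.9 mol/min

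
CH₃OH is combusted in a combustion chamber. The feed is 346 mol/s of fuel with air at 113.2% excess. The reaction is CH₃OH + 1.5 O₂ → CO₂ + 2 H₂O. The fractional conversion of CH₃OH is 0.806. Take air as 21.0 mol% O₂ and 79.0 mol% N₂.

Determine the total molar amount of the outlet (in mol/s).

5750 mol/s

Stoichiometric O₂ = 1.5 × 346 = 519 mol/s; O₂ fed = 519 × 2.132 = 1107 mol/s.
N₂ fed = 1107 × 79/21 = 4163 mol/s.
Fuel reacted = 0.806 × 346 → ξ = 278.9 mol/s.
Outlet (n = n₀ + ν ξ):
  CH₃OH: 346 − 1(278.9) = 67.12
  O₂: 1107 − 1.5(278.9) = 688.2
  N₂: 4163 (inert)
  CO₂: 0 + 1(278.9) = 278.9
  H₂O: 0 + 2(278.9) = 557.8
Total out = 67.12 + 688.2 + 4163 + 278.9 + 557.8 = 5755 mol/s.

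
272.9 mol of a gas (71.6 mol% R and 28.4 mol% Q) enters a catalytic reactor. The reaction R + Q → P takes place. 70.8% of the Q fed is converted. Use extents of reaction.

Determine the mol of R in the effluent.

141 mol

Q reacted = 0.708 × 77.5 = 54.87 mol; ν_Q = −1, so ξ = 54.87/1 = 54.87 mol.
Outlet amounts (n = n₀ + ν ξ):
  R: 195.4 − 1(54.87) = 140.5
  Q: 77.5 − 1(54.87) = 22.63
  P: 0 + 1(54.87) = 54.87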